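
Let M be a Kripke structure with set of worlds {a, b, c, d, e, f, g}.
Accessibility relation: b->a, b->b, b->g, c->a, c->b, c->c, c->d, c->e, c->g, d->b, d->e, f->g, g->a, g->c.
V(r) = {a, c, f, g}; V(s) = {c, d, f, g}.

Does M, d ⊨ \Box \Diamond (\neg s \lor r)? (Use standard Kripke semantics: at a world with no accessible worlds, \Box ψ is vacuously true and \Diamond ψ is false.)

No

At d: \Box \Diamond (\neg s \lor r) requires \Diamond (\neg s \lor r) at every successor {b, e}.
  \Diamond (\neg s \lor r) fails at e, so \Box \Diamond (\neg s \lor r) is false at d.
    At e: no accessible worlds, so \Diamond (\neg s \lor r) is false.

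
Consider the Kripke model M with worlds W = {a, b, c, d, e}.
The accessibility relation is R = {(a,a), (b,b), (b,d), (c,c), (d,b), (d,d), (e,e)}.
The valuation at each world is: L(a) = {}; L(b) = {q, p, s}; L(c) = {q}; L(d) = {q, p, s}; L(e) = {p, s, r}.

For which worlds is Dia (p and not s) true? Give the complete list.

Recall that Dia ψ holds at a world iff ψ holds at some accessible world.
Let φ = Dia (p and not s). Evaluate φ at each world:
  a (successors {a}): φ is false.
  b (successors {b, d}): φ is false.
  c (successors {c}): φ is false.
  d (successors {b, d}): φ is false.
  e (successors {e}): φ is false.
For instance, at b:
  At b: Dia (p and not s) requires p and not s at some successor in {b, d}.
    At b: p and not s is false.
    At d: p and not s is false.
  So Dia (p and not s) is false at b.
Satisfying worlds: none.

none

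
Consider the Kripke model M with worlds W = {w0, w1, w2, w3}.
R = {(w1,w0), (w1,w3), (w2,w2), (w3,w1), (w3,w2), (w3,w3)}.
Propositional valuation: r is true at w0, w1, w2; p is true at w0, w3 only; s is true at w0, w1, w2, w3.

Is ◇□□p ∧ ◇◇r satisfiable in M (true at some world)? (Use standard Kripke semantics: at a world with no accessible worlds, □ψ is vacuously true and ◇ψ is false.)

Yes

Let φ = ◇□□p ∧ ◇◇r. Evaluate φ at each world:
  w0 (successors ∅): φ is false.
  w1 (successors {w0, w3}): φ is true.
  w2 (successors {w2}): φ is false.
  w3 (successors {w1, w2, w3}): φ is false.
Detail at w1 (witness):
  At w1: ◇□□p is true, ◇◇r is true, so ◇□□p ∧ ◇◇r is true.
    At w1: ◇□□p requires □□p at some successor in {w0, w3}.
      □□p holds at w0, so ◇□□p is true at w1.
    At w1: ◇◇r requires ◇r at some successor in {w0, w3}.
      ◇r holds at w3, so ◇◇r is true at w1.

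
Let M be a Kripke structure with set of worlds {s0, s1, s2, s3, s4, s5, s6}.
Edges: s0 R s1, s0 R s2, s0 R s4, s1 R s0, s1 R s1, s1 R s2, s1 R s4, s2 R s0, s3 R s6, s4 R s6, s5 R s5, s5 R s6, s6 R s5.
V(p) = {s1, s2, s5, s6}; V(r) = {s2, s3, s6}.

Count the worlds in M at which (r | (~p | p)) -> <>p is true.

Let φ = (r | (~p | p)) -> <>p. Evaluate φ at each world:
  s0 (successors {s1, s2, s4}): φ is true.
  s1 (successors {s0, s1, s2, s4}): φ is true.
  s2 (successors {s0}): φ is false.
  s3 (successors {s6}): φ is true.
  s4 (successors {s6}): φ is true.
  s5 (successors {s5, s6}): φ is true.
  s6 (successors {s5}): φ is true.
For instance, at s2:
  At s2: r | (~p | p) is true, <>p is false, so (r | (~p | p)) -> <>p is false.
    At s2: <>p requires p at some successor in {s0}.
      At s0: p is false.
    So <>p is false at s2.
Satisfying worlds: {s0, s1, s3, s4, s5, s6}

6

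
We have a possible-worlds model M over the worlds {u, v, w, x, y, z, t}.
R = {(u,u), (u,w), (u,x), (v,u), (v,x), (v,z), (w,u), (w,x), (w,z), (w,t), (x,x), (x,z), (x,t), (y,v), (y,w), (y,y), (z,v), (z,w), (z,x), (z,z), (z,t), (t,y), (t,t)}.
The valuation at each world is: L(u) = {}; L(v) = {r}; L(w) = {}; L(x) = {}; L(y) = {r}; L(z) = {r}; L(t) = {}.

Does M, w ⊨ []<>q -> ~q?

Yes

Recall that []ψ holds at a world iff ψ holds at every accessible world, and <>ψ holds iff ψ holds at some accessible world.
At w: []<>q is false, ~q is true, so []<>q -> ~q is true.
  At w: []<>q requires <>q at every successor {u, x, z, t}.
    <>q fails at u, so []<>q is false at w.
      At u: <>q requires q at some successor in {u, w, x}.
        At u: q is false.
        At w: q is false.
        At x: q is false.
      So <>q is false at u.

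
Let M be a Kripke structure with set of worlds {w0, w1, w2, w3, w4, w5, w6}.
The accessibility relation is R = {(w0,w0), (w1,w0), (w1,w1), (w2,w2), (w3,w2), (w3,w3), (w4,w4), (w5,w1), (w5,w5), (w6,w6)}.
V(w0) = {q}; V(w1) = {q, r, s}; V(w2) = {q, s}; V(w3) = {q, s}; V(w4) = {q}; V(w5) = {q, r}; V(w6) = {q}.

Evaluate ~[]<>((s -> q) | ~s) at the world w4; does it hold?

At w4: []<>((s -> q) | ~s) is true, so ~[]<>((s -> q) | ~s) is false.
  At w4: []<>((s -> q) | ~s) requires <>((s -> q) | ~s) at every successor {w4}.
      At w4: <>((s -> q) | ~s) requires (s -> q) | ~s at some successor in {w4}.
        (s -> q) | ~s holds at w4, so <>((s -> q) | ~s) is true at w4.
  So []<>((s -> q) | ~s) is true at w4.

No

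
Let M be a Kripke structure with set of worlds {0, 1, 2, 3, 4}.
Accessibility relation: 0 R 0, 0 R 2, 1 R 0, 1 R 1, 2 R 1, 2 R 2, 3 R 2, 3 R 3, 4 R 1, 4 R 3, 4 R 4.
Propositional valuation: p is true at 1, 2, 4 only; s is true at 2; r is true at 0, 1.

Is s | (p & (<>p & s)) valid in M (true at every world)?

Let φ = s | (p & (<>p & s)). Evaluate φ at each world:
  0 (successors {0, 2}): φ is false.
  1 (successors {0, 1}): φ is false.
  2 (successors {1, 2}): φ is true.
  3 (successors {2, 3}): φ is false.
  4 (successors {1, 3, 4}): φ is false.
Detail at 0 (counterexample):
  At 0: s is false, p & (<>p & s) is false, so s | (p & (<>p & s)) is false.
    At 0: p is false, <>p & s is false, so p & (<>p & s) is false.
      At 0: <>p is true, s is false, so <>p & s is false.

No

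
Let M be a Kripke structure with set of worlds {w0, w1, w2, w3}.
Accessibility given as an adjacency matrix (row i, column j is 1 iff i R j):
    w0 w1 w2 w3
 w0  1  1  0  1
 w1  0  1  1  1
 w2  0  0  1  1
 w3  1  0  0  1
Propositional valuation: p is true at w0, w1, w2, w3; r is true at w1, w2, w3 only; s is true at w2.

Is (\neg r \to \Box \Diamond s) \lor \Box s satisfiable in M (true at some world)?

Yes

Let φ = (\neg r \to \Box \Diamond s) \lor \Box s. Evaluate φ at each world:
  w0 (successors {w0, w1, w3}): φ is false.
  w1 (successors {w1, w2, w3}): φ is true.
  w2 (successors {w2, w3}): φ is true.
  w3 (successors {w0, w3}): φ is true.
Detail at w1 (witness):
  At w1: \neg r \to \Box \Diamond s is true, \Box s is false, so (\neg r \to \Box \Diamond s) \lor \Box s is true.
    At w1: \neg r is false, \Box \Diamond s is false, so \neg r \to \Box \Diamond s is true.
      At w1: \Box \Diamond s requires \Diamond s at every successor {w1, w2, w3}.
        \Diamond s fails at w3, so \Box \Diamond s is false at w1.
    At w1: \Box s requires s at every successor {w1, w2, w3}.
      s fails at w1, so \Box s is false at w1.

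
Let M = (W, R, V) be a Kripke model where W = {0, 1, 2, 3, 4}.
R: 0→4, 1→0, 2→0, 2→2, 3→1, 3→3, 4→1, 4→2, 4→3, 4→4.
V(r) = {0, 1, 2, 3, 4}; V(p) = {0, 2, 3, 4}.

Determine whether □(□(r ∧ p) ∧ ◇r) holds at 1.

Yes

At 1: □(□(r ∧ p) ∧ ◇r) requires □(r ∧ p) ∧ ◇r at every successor {0}.
    At 0: □(r ∧ p) is true, ◇r is true, so □(r ∧ p) ∧ ◇r is true.
      At 0: □(r ∧ p) requires r ∧ p at every successor {4}.
        At 4: r ∧ p is true.
      So □(r ∧ p) is true at 0.
      At 0: ◇r requires r at some successor in {4}.
        r holds at 4, so ◇r is true at 0.
So □(□(r ∧ p) ∧ ◇r) is true at 1.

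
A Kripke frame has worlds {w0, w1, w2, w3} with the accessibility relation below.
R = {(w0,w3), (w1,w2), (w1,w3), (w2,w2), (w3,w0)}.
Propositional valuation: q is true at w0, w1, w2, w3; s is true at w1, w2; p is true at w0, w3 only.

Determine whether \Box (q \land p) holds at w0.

At w0: \Box (q \land p) requires q \land p at every successor {w3}.
  At w3: q \land p is true.
So \Box (q \land p) is true at w0.

Yes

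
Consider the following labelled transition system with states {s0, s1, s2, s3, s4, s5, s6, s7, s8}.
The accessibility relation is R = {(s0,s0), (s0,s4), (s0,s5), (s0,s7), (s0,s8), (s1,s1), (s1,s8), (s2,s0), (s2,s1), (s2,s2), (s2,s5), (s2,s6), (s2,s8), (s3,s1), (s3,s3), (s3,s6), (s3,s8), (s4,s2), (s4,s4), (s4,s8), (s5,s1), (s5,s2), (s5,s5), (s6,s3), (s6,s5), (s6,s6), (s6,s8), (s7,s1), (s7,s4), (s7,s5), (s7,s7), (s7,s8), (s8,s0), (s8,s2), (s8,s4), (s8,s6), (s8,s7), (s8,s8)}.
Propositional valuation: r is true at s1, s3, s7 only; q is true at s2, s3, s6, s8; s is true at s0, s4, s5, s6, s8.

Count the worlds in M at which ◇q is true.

Let φ = ◇q. Evaluate φ at each world:
  s0 (successors {s0, s4, s5, s7, s8}): φ is true.
  s1 (successors {s1, s8}): φ is true.
  s2 (successors {s0, s1, s2, s5, s6, s8}): φ is true.
  s3 (successors {s1, s3, s6, s8}): φ is true.
  s4 (successors {s2, s4, s8}): φ is true.
  s5 (successors {s1, s2, s5}): φ is true.
  s6 (successors {s3, s5, s6, s8}): φ is true.
  s7 (successors {s1, s4, s5, s7, s8}): φ is true.
  s8 (successors {s0, s2, s4, s6, s7, s8}): φ is true.
For instance, at s1:
  At s1: ◇q requires q at some successor in {s1, s8}.
    q holds at s8, so ◇q is true at s1.
Satisfying worlds: {s0, s1, s2, s3, s4, s5, s6, s7, s8}

9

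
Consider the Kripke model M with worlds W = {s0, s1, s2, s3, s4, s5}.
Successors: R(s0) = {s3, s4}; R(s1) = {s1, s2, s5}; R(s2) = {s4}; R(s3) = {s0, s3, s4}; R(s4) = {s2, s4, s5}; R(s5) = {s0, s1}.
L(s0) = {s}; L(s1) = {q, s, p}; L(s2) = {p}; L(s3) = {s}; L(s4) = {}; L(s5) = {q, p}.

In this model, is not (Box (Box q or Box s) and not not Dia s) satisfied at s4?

At s4: Box (Box q or Box s) and not not Dia s is false, so not (Box (Box q or Box s) and not not Dia s) is true.
  At s4: Box (Box q or Box s) is false, not not Dia s is false, so Box (Box q or Box s) and not not Dia s is false.
    At s4: Box (Box q or Box s) requires Box q or Box s at every successor {s2, s4, s5}.
      Box q or Box s fails at s2, so Box (Box q or Box s) is false at s4.
    At s4: not Dia s is true, so not not Dia s is false.
      At s4: Dia s is false, so not Dia s is true.

Yes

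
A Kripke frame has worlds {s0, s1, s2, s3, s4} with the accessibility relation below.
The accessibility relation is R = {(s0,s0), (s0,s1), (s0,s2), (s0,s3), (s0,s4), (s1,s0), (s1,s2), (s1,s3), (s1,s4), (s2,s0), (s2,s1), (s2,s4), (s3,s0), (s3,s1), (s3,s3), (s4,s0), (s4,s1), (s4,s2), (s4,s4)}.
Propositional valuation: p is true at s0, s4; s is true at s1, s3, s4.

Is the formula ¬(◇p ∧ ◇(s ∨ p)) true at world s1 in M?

At s1: ◇p ∧ ◇(s ∨ p) is true, so ¬(◇p ∧ ◇(s ∨ p)) is false.
  At s1: ◇p is true, ◇(s ∨ p) is true, so ◇p ∧ ◇(s ∨ p) is true.
    At s1: ◇p requires p at some successor in {s0, s2, s3, s4}.
      p holds at s0, so ◇p is true at s1.
    At s1: ◇(s ∨ p) requires s ∨ p at some successor in {s0, s2, s3, s4}.
      s ∨ p holds at s0, so ◇(s ∨ p) is true at s1.

No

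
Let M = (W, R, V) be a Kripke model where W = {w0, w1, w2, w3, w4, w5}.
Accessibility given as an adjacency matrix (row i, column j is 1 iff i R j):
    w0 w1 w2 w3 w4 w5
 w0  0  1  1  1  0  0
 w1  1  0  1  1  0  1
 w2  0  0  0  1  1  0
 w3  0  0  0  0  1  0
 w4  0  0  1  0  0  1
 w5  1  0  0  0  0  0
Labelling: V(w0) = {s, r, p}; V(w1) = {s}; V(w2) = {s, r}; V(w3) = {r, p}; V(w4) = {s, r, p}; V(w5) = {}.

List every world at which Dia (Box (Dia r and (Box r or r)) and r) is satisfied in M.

w0, w1, w2, w3, w4

Recall that Box ψ holds at a world iff ψ holds at every accessible world, and Dia ψ holds iff ψ holds at some accessible world.
Let φ = Dia (Box (Dia r and (Box r or r)) and r). Evaluate φ at each world:
  w0 (successors {w1, w2, w3}): φ is true.
  w1 (successors {w0, w2, w3, w5}): φ is true.
  w2 (successors {w3, w4}): φ is true.
  w3 (successors {w4}): φ is true.
  w4 (successors {w2, w5}): φ is true.
  w5 (successors {w0}): φ is false.
For instance, at w0:
  At w0: Dia (Box (Dia r and (Box r or r)) and r) requires Box (Dia r and (Box r or r)) and r at some successor in {w1, w2, w3}.
    Box (Dia r and (Box r or r)) and r holds at w2, so Dia (Box (Dia r and (Box r or r)) and r) is true at w0.
      At w2: Box (Dia r and (Box r or r)) is true, r is true, so Box (Dia r and (Box r or r)) and r is true.
Satisfying worlds: {w0, w1, w2, w3, w4}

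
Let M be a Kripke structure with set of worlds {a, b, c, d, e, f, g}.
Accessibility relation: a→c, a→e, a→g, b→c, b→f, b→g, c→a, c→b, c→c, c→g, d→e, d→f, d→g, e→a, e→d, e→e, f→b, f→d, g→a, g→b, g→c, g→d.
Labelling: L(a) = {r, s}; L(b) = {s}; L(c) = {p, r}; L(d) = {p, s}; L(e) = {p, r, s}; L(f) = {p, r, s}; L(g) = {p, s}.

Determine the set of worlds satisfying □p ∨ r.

Recall that □ψ holds at a world iff ψ holds at every accessible world, and ◇ψ holds iff ψ holds at some accessible world.
Let φ = □p ∨ r. Evaluate φ at each world:
  a (successors {c, e, g}): φ is true.
  b (successors {c, f, g}): φ is true.
  c (successors {a, b, c, g}): φ is true.
  d (successors {e, f, g}): φ is true.
  e (successors {a, d, e}): φ is true.
  f (successors {b, d}): φ is true.
  g (successors {a, b, c, d}): φ is false.
For instance, at b:
  At b: □p is true, r is false, so □p ∨ r is true.
    At b: □p requires p at every successor {c, f, g}.
      At c: p is true.
      At f: p is true.
      At g: p is true.
    So □p is true at b.
Satisfying worlds: {a, b, c, d, e, f}

a, b, c, d, e, f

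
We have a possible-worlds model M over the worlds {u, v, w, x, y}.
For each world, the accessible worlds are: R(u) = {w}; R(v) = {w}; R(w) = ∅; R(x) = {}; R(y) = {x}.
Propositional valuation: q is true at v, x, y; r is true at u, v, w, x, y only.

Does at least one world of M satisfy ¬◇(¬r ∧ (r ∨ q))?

Yes

Let φ = ¬◇(¬r ∧ (r ∨ q)). Evaluate φ at each world:
  u (successors {w}): φ is true.
  v (successors {w}): φ is true.
  w (successors ∅): φ is true.
  x (successors ∅): φ is true.
  y (successors {x}): φ is true.
Detail at u (witness):
  At u: ◇(¬r ∧ (r ∨ q)) is false, so ¬◇(¬r ∧ (r ∨ q)) is true.
    At u: ◇(¬r ∧ (r ∨ q)) requires ¬r ∧ (r ∨ q) at some successor in {w}.
      At w: ¬r ∧ (r ∨ q) is false.
    So ◇(¬r ∧ (r ∨ q)) is false at u.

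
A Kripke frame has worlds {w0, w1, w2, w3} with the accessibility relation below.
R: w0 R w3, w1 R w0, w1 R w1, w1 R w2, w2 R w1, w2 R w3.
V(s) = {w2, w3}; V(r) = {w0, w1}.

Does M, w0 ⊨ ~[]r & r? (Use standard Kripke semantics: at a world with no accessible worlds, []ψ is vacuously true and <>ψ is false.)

Yes

At w0: ~[]r is true, r is true, so ~[]r & r is true.
  At w0: []r is false, so ~[]r is true.
    At w0: []r requires r at every successor {w3}.
      r fails at w3, so []r is false at w0.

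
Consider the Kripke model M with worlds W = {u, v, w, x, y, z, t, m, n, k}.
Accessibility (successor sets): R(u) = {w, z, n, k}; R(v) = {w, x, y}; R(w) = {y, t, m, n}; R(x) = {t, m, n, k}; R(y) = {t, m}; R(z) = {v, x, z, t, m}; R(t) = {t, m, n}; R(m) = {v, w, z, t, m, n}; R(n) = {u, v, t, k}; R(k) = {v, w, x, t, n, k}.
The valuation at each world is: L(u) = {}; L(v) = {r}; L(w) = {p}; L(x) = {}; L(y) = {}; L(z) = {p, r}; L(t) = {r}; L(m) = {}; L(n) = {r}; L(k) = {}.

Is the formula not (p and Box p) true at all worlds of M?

Yes

Let φ = not (p and Box p). Evaluate φ at each world:
  u (successors {w, z, n, k}): φ is true.
  v (successors {w, x, y}): φ is true.
  w (successors {y, t, m, n}): φ is true.
  x (successors {t, m, n, k}): φ is true.
  y (successors {t, m}): φ is true.
  z (successors {v, x, z, t, m}): φ is true.
  t (successors {t, m, n}): φ is true.
  m (successors {v, w, z, t, m, n}): φ is true.
  n (successors {u, v, t, k}): φ is true.
  k (successors {v, w, x, t, n, k}): φ is true.
For instance, at m:
  At m: p and Box p is false, so not (p and Box p) is true.
    At m: p is false, Box p is false, so p and Box p is false.
      At m: Box p requires p at every successor {v, w, z, t, m, n}.
        p fails at v, so Box p is false at m.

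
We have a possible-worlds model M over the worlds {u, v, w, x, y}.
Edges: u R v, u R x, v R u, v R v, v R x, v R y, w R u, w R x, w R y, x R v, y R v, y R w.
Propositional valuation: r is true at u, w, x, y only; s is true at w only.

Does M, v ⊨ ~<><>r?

At v: <><>r is true, so ~<><>r is false.
  At v: <><>r requires <>r at some successor in {u, v, x, y}.
    <>r holds at u, so <><>r is true at v.
      At u: <>r requires r at some successor in {v, x}.
        r holds at x, so <>r is true at u.

No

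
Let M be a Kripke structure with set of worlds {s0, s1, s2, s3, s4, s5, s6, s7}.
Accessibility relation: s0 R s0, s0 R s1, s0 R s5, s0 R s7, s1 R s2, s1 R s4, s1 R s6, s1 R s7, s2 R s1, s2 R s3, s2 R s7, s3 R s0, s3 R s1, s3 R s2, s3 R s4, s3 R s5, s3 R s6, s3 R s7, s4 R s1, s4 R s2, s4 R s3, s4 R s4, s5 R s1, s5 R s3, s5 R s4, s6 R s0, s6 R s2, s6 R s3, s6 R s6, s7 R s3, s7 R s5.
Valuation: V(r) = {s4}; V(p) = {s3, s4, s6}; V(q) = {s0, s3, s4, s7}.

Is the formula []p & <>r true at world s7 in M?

No

Recall that []ψ holds at a world iff ψ holds at every accessible world, and <>ψ holds iff ψ holds at some accessible world.
At s7: []p is false, <>r is false, so []p & <>r is false.
  At s7: []p requires p at every successor {s3, s5}.
    p fails at s5, so []p is false at s7.
  At s7: <>r requires r at some successor in {s3, s5}.
    At s3: r is false.
    At s5: r is false.
  So <>r is false at s7.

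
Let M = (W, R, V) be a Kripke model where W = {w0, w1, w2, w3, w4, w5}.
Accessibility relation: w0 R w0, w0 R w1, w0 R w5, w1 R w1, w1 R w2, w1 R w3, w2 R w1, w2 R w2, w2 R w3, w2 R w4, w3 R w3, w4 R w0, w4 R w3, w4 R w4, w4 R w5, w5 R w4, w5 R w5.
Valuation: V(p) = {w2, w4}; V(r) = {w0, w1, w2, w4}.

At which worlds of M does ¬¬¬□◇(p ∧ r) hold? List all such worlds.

w0, w1, w2, w3, w4

Let φ = ¬¬¬□◇(p ∧ r). Evaluate φ at each world:
  w0 (successors {w0, w1, w5}): φ is true.
  w1 (successors {w1, w2, w3}): φ is true.
  w2 (successors {w1, w2, w3, w4}): φ is true.
  w3 (successors {w3}): φ is true.
  w4 (successors {w0, w3, w4, w5}): φ is true.
  w5 (successors {w4, w5}): φ is false.
For instance, at w0:
  At w0: ¬¬□◇(p ∧ r) is false, so ¬¬¬□◇(p ∧ r) is true.
    At w0: ¬□◇(p ∧ r) is true, so ¬¬□◇(p ∧ r) is false.
      At w0: □◇(p ∧ r) is false, so ¬□◇(p ∧ r) is true.
Satisfying worlds: {w0, w1, w2, w3, w4}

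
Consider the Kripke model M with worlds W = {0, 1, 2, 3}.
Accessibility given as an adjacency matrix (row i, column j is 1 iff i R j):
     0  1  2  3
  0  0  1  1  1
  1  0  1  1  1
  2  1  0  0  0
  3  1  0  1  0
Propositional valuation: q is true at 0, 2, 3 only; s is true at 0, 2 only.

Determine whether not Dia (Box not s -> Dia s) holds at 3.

Recall that Box ψ holds at a world iff ψ holds at every accessible world, and Dia ψ holds iff ψ holds at some accessible world.
At 3: Dia (Box not s -> Dia s) is true, so not Dia (Box not s -> Dia s) is false.
  At 3: Dia (Box not s -> Dia s) requires Box not s -> Dia s at some successor in {0, 2}.
    Box not s -> Dia s holds at 0, so Dia (Box not s -> Dia s) is true at 3.
      At 0: Box not s is false, Dia s is true, so Box not s -> Dia s is true.

No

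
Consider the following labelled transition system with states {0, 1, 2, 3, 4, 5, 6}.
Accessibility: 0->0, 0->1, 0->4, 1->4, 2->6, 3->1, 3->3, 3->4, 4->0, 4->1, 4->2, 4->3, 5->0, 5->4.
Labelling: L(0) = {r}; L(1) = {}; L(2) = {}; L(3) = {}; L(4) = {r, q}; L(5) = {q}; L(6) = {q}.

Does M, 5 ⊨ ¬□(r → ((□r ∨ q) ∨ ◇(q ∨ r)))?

At 5: □(r → ((□r ∨ q) ∨ ◇(q ∨ r))) is true, so ¬□(r → ((□r ∨ q) ∨ ◇(q ∨ r))) is false.
  At 5: □(r → ((□r ∨ q) ∨ ◇(q ∨ r))) requires r → ((□r ∨ q) ∨ ◇(q ∨ r)) at every successor {0, 4}.
      At 0: r is true, (□r ∨ q) ∨ ◇(q ∨ r) is true, so r → ((□r ∨ q) ∨ ◇(q ∨ r)) is true.
      At 4: r is true, (□r ∨ q) ∨ ◇(q ∨ r) is true, so r → ((□r ∨ q) ∨ ◇(q ∨ r)) is true.
  So □(r → ((□r ∨ q) ∨ ◇(q ∨ r))) is true at 5.

No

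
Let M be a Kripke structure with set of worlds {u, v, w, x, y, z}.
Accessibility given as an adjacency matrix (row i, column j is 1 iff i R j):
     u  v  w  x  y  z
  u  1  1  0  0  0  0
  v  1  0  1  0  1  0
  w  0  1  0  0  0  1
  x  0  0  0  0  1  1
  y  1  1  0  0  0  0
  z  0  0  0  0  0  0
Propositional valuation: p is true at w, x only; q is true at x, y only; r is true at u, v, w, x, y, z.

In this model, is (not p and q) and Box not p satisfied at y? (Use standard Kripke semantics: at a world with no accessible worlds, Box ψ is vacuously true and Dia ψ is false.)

Yes

At y: not p and q is true, Box not p is true, so (not p and q) and Box not p is true.
  At y: Box not p requires not p at every successor {u, v}.
    At u: not p is true.
    At v: not p is true.
  So Box not p is true at y.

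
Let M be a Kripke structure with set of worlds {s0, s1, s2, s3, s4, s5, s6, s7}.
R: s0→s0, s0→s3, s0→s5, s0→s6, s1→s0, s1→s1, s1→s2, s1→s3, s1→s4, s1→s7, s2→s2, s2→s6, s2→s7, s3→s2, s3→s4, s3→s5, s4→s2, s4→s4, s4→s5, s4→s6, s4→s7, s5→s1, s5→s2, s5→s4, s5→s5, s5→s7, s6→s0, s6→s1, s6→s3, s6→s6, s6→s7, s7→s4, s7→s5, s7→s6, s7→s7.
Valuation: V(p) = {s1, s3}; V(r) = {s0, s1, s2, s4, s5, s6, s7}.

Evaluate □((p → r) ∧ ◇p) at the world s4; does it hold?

Recall that □ψ holds at a world iff ψ holds at every accessible world, and ◇ψ holds iff ψ holds at some accessible world.
At s4: □((p → r) ∧ ◇p) requires (p → r) ∧ ◇p at every successor {s2, s4, s5, s6, s7}.
  (p → r) ∧ ◇p fails at s2, so □((p → r) ∧ ◇p) is false at s4.
    At s2: p → r is true, ◇p is false, so (p → r) ∧ ◇p is false.
      At s2: ◇p requires p at some successor in {s2, s6, s7}.
        At s2: p is false.
        At s6: p is false.
        At s7: p is false.
      So ◇p is false at s2.

No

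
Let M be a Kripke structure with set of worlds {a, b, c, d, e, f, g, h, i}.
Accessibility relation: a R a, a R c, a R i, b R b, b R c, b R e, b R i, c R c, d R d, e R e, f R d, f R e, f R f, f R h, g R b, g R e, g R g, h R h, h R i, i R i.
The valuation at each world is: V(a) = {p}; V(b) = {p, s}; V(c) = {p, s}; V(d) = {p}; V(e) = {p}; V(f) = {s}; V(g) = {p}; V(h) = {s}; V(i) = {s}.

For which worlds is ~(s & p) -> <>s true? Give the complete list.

Let φ = ~(s & p) -> <>s. Evaluate φ at each world:
  a (successors {a, c, i}): φ is true.
  b (successors {b, c, e, i}): φ is true.
  c (successors {c}): φ is true.
  d (successors {d}): φ is false.
  e (successors {e}): φ is false.
  f (successors {d, e, f, h}): φ is true.
  g (successors {b, e, g}): φ is true.
  h (successors {h, i}): φ is true.
  i (successors {i}): φ is true.
For instance, at e:
  At e: ~(s & p) is true, <>s is false, so ~(s & p) -> <>s is false.
    At e: <>s requires s at some successor in {e}.
      At e: s is false.
    So <>s is false at e.
Satisfying worlds: {a, b, c, f, g, h, i}

a, b, c, f, g, h, i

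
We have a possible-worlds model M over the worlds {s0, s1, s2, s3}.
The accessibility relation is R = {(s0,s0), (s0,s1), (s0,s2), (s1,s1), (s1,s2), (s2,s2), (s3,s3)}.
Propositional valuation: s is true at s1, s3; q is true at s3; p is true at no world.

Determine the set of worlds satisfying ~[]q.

s0, s1, s2

Recall that []ψ holds at a world iff ψ holds at every accessible world, and <>ψ holds iff ψ holds at some accessible world.
Let φ = ~[]q. Evaluate φ at each world:
  s0 (successors {s0, s1, s2}): φ is true.
  s1 (successors {s1, s2}): φ is true.
  s2 (successors {s2}): φ is true.
  s3 (successors {s3}): φ is false.
For instance, at s3:
  At s3: []q is true, so ~[]q is false.
    At s3: []q requires q at every successor {s3}.
      At s3: q is true.
    So []q is true at s3.
Satisfying worlds: {s0, s1, s2}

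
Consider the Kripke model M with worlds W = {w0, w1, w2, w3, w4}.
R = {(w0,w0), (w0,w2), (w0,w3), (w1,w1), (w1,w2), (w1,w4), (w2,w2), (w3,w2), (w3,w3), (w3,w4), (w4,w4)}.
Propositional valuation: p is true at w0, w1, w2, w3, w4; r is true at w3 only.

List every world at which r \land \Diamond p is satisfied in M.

w3

Recall that \Diamond ψ holds at a world iff ψ holds at some accessible world.
Let φ = r \land \Diamond p. Evaluate φ at each world:
  w0 (successors {w0, w2, w3}): φ is false.
  w1 (successors {w1, w2, w4}): φ is false.
  w2 (successors {w2}): φ is false.
  w3 (successors {w2, w3, w4}): φ is true.
  w4 (successors {w4}): φ is false.
For instance, at w0:
  At w0: r is false, \Diamond p is true, so r \land \Diamond p is false.
    At w0: \Diamond p requires p at some successor in {w0, w2, w3}.
      p holds at w0, so \Diamond p is true at w0.
Satisfying worlds: {w3}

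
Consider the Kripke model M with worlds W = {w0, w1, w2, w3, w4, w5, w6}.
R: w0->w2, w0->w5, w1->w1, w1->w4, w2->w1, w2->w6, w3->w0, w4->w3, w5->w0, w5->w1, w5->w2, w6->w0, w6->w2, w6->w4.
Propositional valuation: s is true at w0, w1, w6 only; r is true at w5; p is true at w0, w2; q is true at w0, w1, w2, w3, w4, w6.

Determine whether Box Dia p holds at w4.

Yes

At w4: Box Dia p requires Dia p at every successor {w3}.
    At w3: Dia p requires p at some successor in {w0}.
      p holds at w0, so Dia p is true at w3.
So Box Dia p is true at w4.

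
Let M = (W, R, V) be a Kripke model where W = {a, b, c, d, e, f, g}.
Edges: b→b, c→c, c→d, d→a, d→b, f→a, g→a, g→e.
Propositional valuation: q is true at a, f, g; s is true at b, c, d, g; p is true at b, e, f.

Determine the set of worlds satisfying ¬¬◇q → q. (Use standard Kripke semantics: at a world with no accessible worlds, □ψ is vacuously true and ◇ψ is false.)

Let φ = ¬¬◇q → q. Evaluate φ at each world:
  a (successors ∅): φ is true.
  b (successors {b}): φ is true.
  c (successors {c, d}): φ is true.
  d (successors {a, b}): φ is false.
  e (successors ∅): φ is true.
  f (successors {a}): φ is true.
  g (successors {a, e}): φ is true.
For instance, at c:
  At c: ¬¬◇q is false, q is false, so ¬¬◇q → q is true.
    At c: ¬◇q is true, so ¬¬◇q is false.
      At c: ◇q is false, so ¬◇q is true.
Satisfying worlds: {a, b, c, e, f, g}

a, b, c, e, f, g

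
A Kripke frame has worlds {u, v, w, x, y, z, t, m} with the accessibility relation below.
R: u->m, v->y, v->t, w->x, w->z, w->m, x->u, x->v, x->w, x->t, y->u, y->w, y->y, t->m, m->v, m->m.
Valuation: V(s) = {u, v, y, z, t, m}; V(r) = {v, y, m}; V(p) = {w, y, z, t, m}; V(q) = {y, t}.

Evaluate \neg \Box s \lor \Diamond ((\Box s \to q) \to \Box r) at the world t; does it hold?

At t: \neg \Box s is false, \Diamond ((\Box s \to q) \to \Box r) is true, so \neg \Box s \lor \Diamond ((\Box s \to q) \to \Box r) is true.
  At t: \Box s is true, so \neg \Box s is false.
    At t: \Box s requires s at every successor {m}.
      At m: s is true.
    So \Box s is true at t.
  At t: \Diamond ((\Box s \to q) \to \Box r) requires (\Box s \to q) \to \Box r at some successor in {m}.
    (\Box s \to q) \to \Box r holds at m, so \Diamond ((\Box s \to q) \to \Box r) is true at t.
      At m: \Box s \to q is false, \Box r is true, so (\Box s \to q) \to \Box r is true.

Yes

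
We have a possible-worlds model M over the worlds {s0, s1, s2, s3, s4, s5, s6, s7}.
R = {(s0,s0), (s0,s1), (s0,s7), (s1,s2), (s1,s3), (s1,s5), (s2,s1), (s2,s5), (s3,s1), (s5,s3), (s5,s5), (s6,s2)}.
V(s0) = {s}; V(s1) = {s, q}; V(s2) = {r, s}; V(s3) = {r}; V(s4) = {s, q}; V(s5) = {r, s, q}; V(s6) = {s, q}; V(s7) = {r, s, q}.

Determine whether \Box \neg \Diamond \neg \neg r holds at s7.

At s7: no accessible worlds, so \Box \neg \Diamond \neg \neg r holds vacuously.

Yes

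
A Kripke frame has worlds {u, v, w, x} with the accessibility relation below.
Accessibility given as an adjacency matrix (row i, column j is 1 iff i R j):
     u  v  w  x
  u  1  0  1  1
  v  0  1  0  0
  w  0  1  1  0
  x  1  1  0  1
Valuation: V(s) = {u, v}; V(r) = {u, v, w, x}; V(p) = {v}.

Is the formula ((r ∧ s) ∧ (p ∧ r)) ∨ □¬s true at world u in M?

No

At u: (r ∧ s) ∧ (p ∧ r) is false, □¬s is false, so ((r ∧ s) ∧ (p ∧ r)) ∨ □¬s is false.
  At u: □¬s requires ¬s at every successor {u, w, x}.
    ¬s fails at u, so □¬s is false at u.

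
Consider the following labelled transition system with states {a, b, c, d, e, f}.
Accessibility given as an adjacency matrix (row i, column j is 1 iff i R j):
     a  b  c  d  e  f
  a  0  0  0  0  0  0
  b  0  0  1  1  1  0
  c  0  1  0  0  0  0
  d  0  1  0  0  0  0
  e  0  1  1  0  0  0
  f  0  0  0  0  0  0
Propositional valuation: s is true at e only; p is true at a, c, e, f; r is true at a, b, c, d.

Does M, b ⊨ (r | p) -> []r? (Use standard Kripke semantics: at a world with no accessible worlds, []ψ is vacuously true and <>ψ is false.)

No

At b: r | p is true, []r is false, so (r | p) -> []r is false.
  At b: []r requires r at every successor {c, d, e}.
    r fails at e, so []r is false at b.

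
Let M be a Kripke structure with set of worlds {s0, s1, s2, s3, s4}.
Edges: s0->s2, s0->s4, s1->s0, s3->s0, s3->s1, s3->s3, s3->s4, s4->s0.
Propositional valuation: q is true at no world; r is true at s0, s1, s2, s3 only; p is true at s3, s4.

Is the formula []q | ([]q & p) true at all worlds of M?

No

Let φ = []q | ([]q & p). Evaluate φ at each world:
  s0 (successors {s2, s4}): φ is false.
  s1 (successors {s0}): φ is false.
  s2 (successors ∅): φ is true.
  s3 (successors {s0, s1, s3, s4}): φ is false.
  s4 (successors {s0}): φ is false.
Detail at s0 (counterexample):
  At s0: []q is false, []q & p is false, so []q | ([]q & p) is false.
    At s0: []q requires q at every successor {s2, s4}.
      q fails at s2, so []q is false at s0.
    At s0: []q is false, p is false, so []q & p is false.
      At s0: []q requires q at every successor {s2, s4}.
        q fails at s2, so []q is false at s0.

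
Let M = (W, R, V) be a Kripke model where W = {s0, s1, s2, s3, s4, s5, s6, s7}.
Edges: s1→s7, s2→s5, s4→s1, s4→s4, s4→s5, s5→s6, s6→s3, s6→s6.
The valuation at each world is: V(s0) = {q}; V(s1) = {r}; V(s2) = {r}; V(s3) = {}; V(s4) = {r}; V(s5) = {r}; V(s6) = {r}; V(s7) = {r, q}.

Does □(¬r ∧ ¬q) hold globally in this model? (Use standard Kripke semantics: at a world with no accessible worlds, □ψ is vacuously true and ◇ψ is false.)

Recall that □ψ holds at a world iff ψ holds at every accessible world, and ◇ψ holds iff ψ holds at some accessible world.
Let φ = □(¬r ∧ ¬q). Evaluate φ at each world:
  s0 (successors ∅): φ is true.
  s1 (successors {s7}): φ is false.
  s2 (successors {s5}): φ is false.
  s3 (successors ∅): φ is true.
  s4 (successors {s1, s4, s5}): φ is false.
  s5 (successors {s6}): φ is false.
  s6 (successors {s3, s6}): φ is false.
  s7 (successors ∅): φ is true.
Detail at s1 (counterexample):
  At s1: □(¬r ∧ ¬q) requires ¬r ∧ ¬q at every successor {s7}.
    ¬r ∧ ¬q fails at s7, so □(¬r ∧ ¬q) is false at s1.

No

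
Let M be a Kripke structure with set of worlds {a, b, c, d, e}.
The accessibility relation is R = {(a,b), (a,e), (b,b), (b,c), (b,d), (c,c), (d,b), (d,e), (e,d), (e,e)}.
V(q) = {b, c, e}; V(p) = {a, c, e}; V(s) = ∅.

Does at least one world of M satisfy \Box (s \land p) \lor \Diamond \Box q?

Let φ = \Box (s \land p) \lor \Diamond \Box q. Evaluate φ at each world:
  a (successors {b, e}): φ is false.
  b (successors {b, c, d}): φ is true.
  c (successors {c}): φ is true.
  d (successors {b, e}): φ is false.
  e (successors {d, e}): φ is true.
Detail at b (witness):
  At b: \Box (s \land p) is false, \Diamond \Box q is true, so \Box (s \land p) \lor \Diamond \Box q is true.
    At b: \Box (s \land p) requires s \land p at every successor {b, c, d}.
      s \land p fails at b, so \Box (s \land p) is false at b.
    At b: \Diamond \Box q requires \Box q at some successor in {b, c, d}.
      \Box q holds at c, so \Diamond \Box q is true at b.

Yes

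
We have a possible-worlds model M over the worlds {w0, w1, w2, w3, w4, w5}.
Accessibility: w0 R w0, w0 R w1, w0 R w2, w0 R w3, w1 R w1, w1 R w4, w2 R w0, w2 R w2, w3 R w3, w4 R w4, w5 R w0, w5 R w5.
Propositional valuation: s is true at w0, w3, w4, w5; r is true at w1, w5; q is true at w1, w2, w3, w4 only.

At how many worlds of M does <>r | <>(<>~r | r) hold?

Recall that <>ψ holds at a world iff ψ holds at some accessible world.
Let φ = <>r | <>(<>~r | r). Evaluate φ at each world:
  w0 (successors {w0, w1, w2, w3}): φ is true.
  w1 (successors {w1, w4}): φ is true.
  w2 (successors {w0, w2}): φ is true.
  w3 (successors {w3}): φ is true.
  w4 (successors {w4}): φ is true.
  w5 (successors {w0, w5}): φ is true.
For instance, at w4:
  At w4: <>r is false, <>(<>~r | r) is true, so <>r | <>(<>~r | r) is true.
    At w4: <>r requires r at some successor in {w4}.
      At w4: r is false.
    So <>r is false at w4.
    At w4: <>(<>~r | r) requires <>~r | r at some successor in {w4}.
      <>~r | r holds at w4, so <>(<>~r | r) is true at w4.
Satisfying worlds: {w0, w1, w2, w3, w4, w5}

6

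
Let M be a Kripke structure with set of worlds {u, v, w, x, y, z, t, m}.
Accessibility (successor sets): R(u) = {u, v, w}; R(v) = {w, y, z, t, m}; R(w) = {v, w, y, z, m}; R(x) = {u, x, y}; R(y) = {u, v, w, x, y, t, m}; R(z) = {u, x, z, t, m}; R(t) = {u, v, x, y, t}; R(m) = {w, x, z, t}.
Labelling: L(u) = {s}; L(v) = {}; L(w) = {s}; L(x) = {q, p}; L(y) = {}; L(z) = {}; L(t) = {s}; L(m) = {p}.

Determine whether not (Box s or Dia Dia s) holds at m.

At m: Box s or Dia Dia s is true, so not (Box s or Dia Dia s) is false.
  At m: Box s is false, Dia Dia s is true, so Box s or Dia Dia s is true.
    At m: Box s requires s at every successor {w, x, z, t}.
      s fails at x, so Box s is false at m.
    At m: Dia Dia s requires Dia s at some successor in {w, x, z, t}.
      Dia s holds at w, so Dia Dia s is true at m.

No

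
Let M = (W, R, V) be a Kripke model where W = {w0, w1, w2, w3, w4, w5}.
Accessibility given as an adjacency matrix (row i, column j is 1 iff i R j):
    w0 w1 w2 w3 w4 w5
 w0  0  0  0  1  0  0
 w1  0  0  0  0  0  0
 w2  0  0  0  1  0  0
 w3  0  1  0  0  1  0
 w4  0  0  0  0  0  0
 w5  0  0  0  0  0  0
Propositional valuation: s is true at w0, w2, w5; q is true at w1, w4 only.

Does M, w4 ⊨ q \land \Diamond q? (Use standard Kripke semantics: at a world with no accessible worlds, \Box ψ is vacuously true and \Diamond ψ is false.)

No

Recall that \Diamond ψ holds at a world iff ψ holds at some accessible world.
At w4: q is true, \Diamond q is false, so q \land \Diamond q is false.
  At w4: no accessible worlds, so \Diamond q is false.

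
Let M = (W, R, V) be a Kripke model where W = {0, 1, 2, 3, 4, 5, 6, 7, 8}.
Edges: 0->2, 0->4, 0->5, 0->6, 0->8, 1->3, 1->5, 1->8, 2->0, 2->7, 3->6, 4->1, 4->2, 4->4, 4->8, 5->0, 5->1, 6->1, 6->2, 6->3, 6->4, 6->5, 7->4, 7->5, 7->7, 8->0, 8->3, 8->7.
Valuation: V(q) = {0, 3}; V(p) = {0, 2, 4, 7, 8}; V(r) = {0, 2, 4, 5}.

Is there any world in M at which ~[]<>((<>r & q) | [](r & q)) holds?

Yes

Recall that []ψ holds at a world iff ψ holds at every accessible world, and <>ψ holds iff ψ holds at some accessible world.
Let φ = ~[]<>((<>r & q) | [](r & q)). Evaluate φ at each world:
  0 (successors {2, 4, 5, 6, 8}): φ is true.
  1 (successors {3, 5, 8}): φ is true.
  2 (successors {0, 7}): φ is true.
  3 (successors {6}): φ is true.
  4 (successors {1, 2, 4, 8}): φ is true.
  5 (successors {0, 1}): φ is true.
  6 (successors {1, 2, 3, 4, 5}): φ is true.
  7 (successors {4, 5, 7}): φ is true.
  8 (successors {0, 3, 7}): φ is true.
Detail at 0 (witness):
  At 0: []<>((<>r & q) | [](r & q)) is false, so ~[]<>((<>r & q) | [](r & q)) is true.
    At 0: []<>((<>r & q) | [](r & q)) requires <>((<>r & q) | [](r & q)) at every successor {2, 4, 5, 6, 8}.
      <>((<>r & q) | [](r & q)) fails at 4, so []<>((<>r & q) | [](r & q)) is false at 0.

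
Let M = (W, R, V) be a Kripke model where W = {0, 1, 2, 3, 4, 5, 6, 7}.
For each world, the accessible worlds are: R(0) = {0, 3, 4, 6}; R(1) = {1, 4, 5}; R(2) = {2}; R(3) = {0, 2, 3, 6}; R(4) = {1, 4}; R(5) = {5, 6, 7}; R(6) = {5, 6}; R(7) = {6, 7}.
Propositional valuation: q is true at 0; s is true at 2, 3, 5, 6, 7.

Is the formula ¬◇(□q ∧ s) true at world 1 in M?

At 1: ◇(□q ∧ s) is false, so ¬◇(□q ∧ s) is true.
  At 1: ◇(□q ∧ s) requires □q ∧ s at some successor in {1, 4, 5}.
    At 1: □q ∧ s is false.
    At 4: □q ∧ s is false.
    At 5: □q ∧ s is false.
  So ◇(□q ∧ s) is false at 1.

Yes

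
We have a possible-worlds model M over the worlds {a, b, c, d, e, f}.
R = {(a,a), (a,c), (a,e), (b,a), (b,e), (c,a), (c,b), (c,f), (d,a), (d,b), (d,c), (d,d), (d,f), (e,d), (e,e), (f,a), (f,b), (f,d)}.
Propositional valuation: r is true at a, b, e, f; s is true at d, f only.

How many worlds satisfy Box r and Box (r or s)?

Let φ = Box r and Box (r or s). Evaluate φ at each world:
  a (successors {a, c, e}): φ is false.
  b (successors {a, e}): φ is true.
  c (successors {a, b, f}): φ is true.
  d (successors {a, b, c, d, f}): φ is false.
  e (successors {d, e}): φ is false.
  f (successors {a, b, d}): φ is false.
For instance, at e:
  At e: Box r is false, Box (r or s) is true, so Box r and Box (r or s) is false.
    At e: Box r requires r at every successor {d, e}.
      r fails at d, so Box r is false at e.
    At e: Box (r or s) requires r or s at every successor {d, e}.
      At d: r or s is true.
      At e: r or s is true.
    So Box (r or s) is true at e.
Satisfying worlds: {b, c}

2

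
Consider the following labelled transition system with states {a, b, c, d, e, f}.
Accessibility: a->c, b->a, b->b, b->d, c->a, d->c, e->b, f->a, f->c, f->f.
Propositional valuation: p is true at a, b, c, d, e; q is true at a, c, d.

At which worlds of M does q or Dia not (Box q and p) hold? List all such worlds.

a, b, c, d, e, f

Recall that Box ψ holds at a world iff ψ holds at every accessible world, and Dia ψ holds iff ψ holds at some accessible world.
Let φ = q or Dia not (Box q and p). Evaluate φ at each world:
  a (successors {c}): φ is true.
  b (successors {a, b, d}): φ is true.
  c (successors {a}): φ is true.
  d (successors {c}): φ is true.
  e (successors {b}): φ is true.
  f (successors {a, c, f}): φ is true.
For instance, at b:
  At b: q is false, Dia not (Box q and p) is true, so q or Dia not (Box q and p) is true.
    At b: Dia not (Box q and p) requires not (Box q and p) at some successor in {a, b, d}.
      not (Box q and p) holds at b, so Dia not (Box q and p) is true at b.
Satisfying worlds: {a, b, c, d, e, f}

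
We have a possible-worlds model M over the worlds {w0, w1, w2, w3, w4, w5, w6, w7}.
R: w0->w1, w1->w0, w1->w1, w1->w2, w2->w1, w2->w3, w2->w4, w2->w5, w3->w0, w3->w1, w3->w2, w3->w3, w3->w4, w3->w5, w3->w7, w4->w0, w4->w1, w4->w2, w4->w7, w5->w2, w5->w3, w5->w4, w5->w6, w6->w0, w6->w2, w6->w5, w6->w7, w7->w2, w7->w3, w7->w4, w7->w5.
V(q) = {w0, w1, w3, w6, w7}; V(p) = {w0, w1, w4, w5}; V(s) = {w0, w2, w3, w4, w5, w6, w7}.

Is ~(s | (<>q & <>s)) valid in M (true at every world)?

No

Let φ = ~(s | (<>q & <>s)). Evaluate φ at each world:
  w0 (successors {w1}): φ is false.
  w1 (successors {w0, w1, w2}): φ is false.
  w2 (successors {w1, w3, w4, w5}): φ is false.
  w3 (successors {w0, w1, w2, w3, w4, w5, w7}): φ is false.
  w4 (successors {w0, w1, w2, w7}): φ is false.
  w5 (successors {w2, w3, w4, w6}): φ is false.
  w6 (successors {w0, w2, w5, w7}): φ is false.
  w7 (successors {w2, w3, w4, w5}): φ is false.
Detail at w0 (counterexample):
  At w0: s | (<>q & <>s) is true, so ~(s | (<>q & <>s)) is false.
    At w0: s is true, <>q & <>s is false, so s | (<>q & <>s) is true.
      At w0: <>q is true, <>s is false, so <>q & <>s is false.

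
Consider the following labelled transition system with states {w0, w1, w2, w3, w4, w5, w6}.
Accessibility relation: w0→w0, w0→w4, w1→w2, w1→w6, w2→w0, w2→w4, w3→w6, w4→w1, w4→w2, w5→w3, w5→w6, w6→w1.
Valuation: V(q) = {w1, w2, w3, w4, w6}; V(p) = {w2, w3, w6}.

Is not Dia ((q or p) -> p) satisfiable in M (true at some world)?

Let φ = not Dia ((q or p) -> p). Evaluate φ at each world:
  w0 (successors {w0, w4}): φ is false.
  w1 (successors {w2, w6}): φ is false.
  w2 (successors {w0, w4}): φ is false.
  w3 (successors {w6}): φ is false.
  w4 (successors {w1, w2}): φ is false.
  w5 (successors {w3, w6}): φ is false.
  w6 (successors {w1}): φ is true.
Detail at w6 (witness):
  At w6: Dia ((q or p) -> p) is false, so not Dia ((q or p) -> p) is true.
    At w6: Dia ((q or p) -> p) requires (q or p) -> p at some successor in {w1}.
      At w1: (q or p) -> p is false.
    So Dia ((q or p) -> p) is false at w6.

Yes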